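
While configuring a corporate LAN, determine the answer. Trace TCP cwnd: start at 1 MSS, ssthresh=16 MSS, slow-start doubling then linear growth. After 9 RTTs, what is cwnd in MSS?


RTT 0: cwnd = 1 MSS (initial)
RTT 1: cwnd = 2 MSS (slow start, doubled)
RTT 2: cwnd = 4 MSS (slow start, doubled)
RTT 3: cwnd = 8 MSS (slow start, doubled)
RTT 4: cwnd = 16 MSS (slow start, doubled)
RTT 5: cwnd = 17 MSS (congestion avoidance, +1)
RTT 6: cwnd = 18 MSS (congestion avoidance, +1)
RTT 7: cwnd = 19 MSS (congestion avoidance, +1)
RTT 8: cwnd = 20 MSS (congestion avoidance, +1)
RTT 9: cwnd = 21 MSS (congestion avoidance, +1)

21


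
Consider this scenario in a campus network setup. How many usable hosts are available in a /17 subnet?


Given: subnet mask /17
Host bits = 32 - 17 = 15
Total addresses = 2^15 = 32768
Usable hosts = 32768 - 2 (network + broadcast) = 32766

32766


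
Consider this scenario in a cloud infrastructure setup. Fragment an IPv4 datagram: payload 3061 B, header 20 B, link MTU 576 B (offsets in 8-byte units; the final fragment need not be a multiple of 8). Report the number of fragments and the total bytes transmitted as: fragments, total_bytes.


Max data per non-final fragment = floor((MTU - header)/8)*8 = floor((576 - 20)/8)*8 = floor(556/8)*8 = 552 B
Final fragment needs no 8-byte alignment: it can carry up to MTU - header = 556 B
Non-final fragments needed = ceil((payload - 556) / 552) = ceil(2505/552) = ceil(4.5380) = 5
Number of fragments = 5 + 1 = 6
Fragment sizes (data): 5 * 552 B + 301 B (last, 301 <= 556 OK)
Total bytes sent = payload + n_frags * header = 3061 + 6*20 = 3061 + 120 = 3181 B

6, 3181


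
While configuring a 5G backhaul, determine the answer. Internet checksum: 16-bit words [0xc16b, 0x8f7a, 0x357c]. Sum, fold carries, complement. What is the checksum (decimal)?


Given words: [0xc16b, 0x8f7a, 0x357c]
Step 1: Sum all words
Raw sum = 49515 + 36730 + 13692 = 99937
Step 2: Fold carry: (34401 + 1) = 34402
One's complement = ~34402 & 0xFFFF = 31133

31133


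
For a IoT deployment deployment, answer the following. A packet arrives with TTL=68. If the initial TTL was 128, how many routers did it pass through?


Given: initial TTL = 128, received TTL = 68
Hops = initial TTL - received TTL
Hops = 128 - 68 = 60

60


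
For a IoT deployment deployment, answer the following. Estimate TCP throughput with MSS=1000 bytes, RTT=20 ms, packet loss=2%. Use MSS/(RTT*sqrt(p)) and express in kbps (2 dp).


Given: MSS = 1000 bytes, RTT = 20 ms, loss = 2%
RTT in seconds = 20 / 1000 = 0.02
Loss rate = 2% = 0.02
sqrt(loss) = sqrt(0.02) = 0.141421356237
Throughput (bytes/s) = 1000 / (0.02 * 0.141421356237) = 353553.3906
Throughput (kbps) = 353553.3906 * 8 / 1000 = 2828.427125 -> 2828.43 kbps (2 dp)

2828.43


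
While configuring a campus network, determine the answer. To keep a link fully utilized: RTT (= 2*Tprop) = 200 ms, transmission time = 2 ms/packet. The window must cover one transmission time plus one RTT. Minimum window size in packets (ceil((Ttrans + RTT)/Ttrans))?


Given: Ttrans = 2 ms, RTT = 200 ms (= 2 * Tprop, Tprop = 100 ms)
Time until first ACK returns = Ttrans + RTT = 2 + 200 = 202 ms
Need W * Ttrans >= Ttrans + RTT  ->  W >= (Ttrans + RTT) / Ttrans
(Ttrans + RTT) / Ttrans = 202 / 2 = 101
W_min = ceil(101) = 101

101


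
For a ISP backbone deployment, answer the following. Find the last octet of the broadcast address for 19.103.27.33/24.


Given: IP = 19.103.27.33, prefix = /24
Host bits = 32 - 24 = 8
Network last octet = 33 AND mask = 0
Host part size = 2^8 - 1 = 255
Broadcast last octet = 0 OR 255 = 255

255


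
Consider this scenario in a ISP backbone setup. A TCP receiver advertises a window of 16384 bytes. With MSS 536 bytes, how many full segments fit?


Given: RWND = 16384 bytes, MSS = 536 bytes
Full segments = floor(RWND / MSS)
Full segments = floor(16384 / 536)
Full segments = floor(30.5672) = 30

30


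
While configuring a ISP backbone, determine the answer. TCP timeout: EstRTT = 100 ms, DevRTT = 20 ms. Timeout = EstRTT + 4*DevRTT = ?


Given: EstRTT = 100 ms, DevRTT = 20 ms
Timeout = EstRTT + 4 * DevRTT
4 * DevRTT = 4 * 20 = 80
Timeout = 100 + 80 = 180 ms

180


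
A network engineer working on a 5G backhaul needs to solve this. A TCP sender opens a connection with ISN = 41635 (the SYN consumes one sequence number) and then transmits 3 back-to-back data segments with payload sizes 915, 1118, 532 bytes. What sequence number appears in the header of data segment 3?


The SYN occupies sequence number ISN = 41635, so the first data byte is ISN + 1 = 41636.
SEQ of data segment i = (ISN + 1) + sum of payload sizes of segments 1..i-1.
Segment 1: SEQ = 41636, payload = 915 bytes
Segment 2: SEQ = 42551, payload = 1118 bytes
Segment 3: SEQ = 43669, payload = 532 bytes
SEQ of segment 3 = 41636 + 915 + 1118 = 43669

43669


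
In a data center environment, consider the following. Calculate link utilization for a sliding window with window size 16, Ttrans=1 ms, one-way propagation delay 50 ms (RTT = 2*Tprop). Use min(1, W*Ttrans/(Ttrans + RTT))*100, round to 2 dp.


Given: W = 16, Ttrans = 1 ms, RTT = 100 ms (= 2 * Tprop, Tprop = 50 ms)
Cycle time = Ttrans + RTT = 1 + 100 = 101 ms (first packet sent until its ACK returns)
W * Ttrans = 16 * 1 = 16 ms of sending per cycle
W * Ttrans / (Ttrans + RTT) = 16 / 101 = 0.158416
U = min(1, 0.158416) = 0.158416
U% = 15.84%

15.84


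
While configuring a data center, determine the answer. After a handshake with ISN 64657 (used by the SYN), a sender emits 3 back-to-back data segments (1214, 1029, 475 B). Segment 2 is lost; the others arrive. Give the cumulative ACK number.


SYN uses sequence number 64657; first data byte = ISN + 1 = 64658.
Segment 1: SEQ = 64658, len = 1214 B, covers [64658, 65871]
Segment 2: SEQ = 65872, len = 1029 B, covers [65872, 66900] [LOST]
Segment 3: SEQ = 66901, len = 475 B, covers [66901, 67375]
In-order data received: bytes [64658, 65871] (segments 1..1).
Segment 2 missing -> gap begins at byte 65872; later segments buffered out of order.
Cumulative ACK = next expected in-order byte = 64658 + 1214 = 65872

65872


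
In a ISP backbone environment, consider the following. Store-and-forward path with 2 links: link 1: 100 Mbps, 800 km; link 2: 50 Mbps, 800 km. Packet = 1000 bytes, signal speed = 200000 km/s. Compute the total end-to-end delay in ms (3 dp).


Packet = 1000 bytes = 8000 bits. Store-and-forward: sum (t_trans + t_prop) per link.
Link 1: t_trans = 8000/(100*10^6) s = 0.0800 ms; t_prop = 800/200000 s = 4.0000 ms; subtotal = 4.0800 ms
Link 2: t_trans = 8000/(50*10^6) s = 0.1600 ms; t_prop = 800/200000 s = 4.0000 ms; subtotal = 4.1600 ms
End-to-end = 4.0800 + 4.1600 = 8.2400 ms -> 8.240 ms (3 dp)

8.240


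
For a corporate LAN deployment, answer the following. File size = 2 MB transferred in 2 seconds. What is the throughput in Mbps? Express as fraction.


Given: file = 2 MB, time = 2 s
File in Mb = 2 * 8 = 16 Mb
Throughput = 16 / 2 Mbps
Throughput = 8 Mbps

8


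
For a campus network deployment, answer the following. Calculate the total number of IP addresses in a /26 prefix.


Given: CIDR prefix /26
Host bits = 32 - 26 = 6
Total addresses = 2^6 = 64

64


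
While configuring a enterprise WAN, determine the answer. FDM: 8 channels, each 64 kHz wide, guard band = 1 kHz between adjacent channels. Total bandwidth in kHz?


Given: 8 channels, 64 kHz each, guard = 1 kHz
Channel bandwidth = 8 * 64 = 512 kHz
Guard bands = 7 gaps * 1 kHz = 7 kHz
Total = 512 + 7 = 519 kHz

519


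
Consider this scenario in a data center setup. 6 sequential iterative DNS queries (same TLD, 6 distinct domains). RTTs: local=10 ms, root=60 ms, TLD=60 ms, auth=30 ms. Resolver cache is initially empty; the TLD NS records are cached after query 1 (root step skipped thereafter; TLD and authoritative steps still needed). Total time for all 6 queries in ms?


Lookup 1 (cold cache): local + root + TLD + auth = 10 + 60 + 60 + 30 = 160 ms
Lookups 2..6 (TLD NS cached -> skip root; new domain -> still ask TLD and auth): local + TLD + auth = 10 + 60 + 30 = 100 ms each
Remaining 5 lookups: 5 * 100 = 500 ms
Total = 160 + 500 = 660 ms

660


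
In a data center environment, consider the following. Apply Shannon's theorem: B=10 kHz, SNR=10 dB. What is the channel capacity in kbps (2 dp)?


Given: B = 10 kHz, SNR = 10 dB
SNR linear = 10^(10/10) = 10
1 + SNR = 11
log2(11) = 3.4594316186
C = 10 * 1000 * 3.4594316186 = 34594.3162 bps
C = 34.594316 kbps -> 34.59 kbps (2 dp)

34.59


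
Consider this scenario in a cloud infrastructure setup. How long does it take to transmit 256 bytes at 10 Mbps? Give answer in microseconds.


Given: packet = 256 bytes, bandwidth = 10 Mbps
Packet in bits = 256 * 8 = 2048 bits
Bandwidth = 10 * 10^6 = 10000000 bps
Time = 2048 / 10000000 seconds
Time in us = 2048 * 10^6 / 10000000 = 204.8

204.8


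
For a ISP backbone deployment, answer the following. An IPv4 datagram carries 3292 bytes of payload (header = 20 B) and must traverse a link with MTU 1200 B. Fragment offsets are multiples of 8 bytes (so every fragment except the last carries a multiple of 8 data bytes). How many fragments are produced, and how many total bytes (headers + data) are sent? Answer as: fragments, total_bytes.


Max data per non-final fragment = floor((MTU - header)/8)*8 = floor((1200 - 20)/8)*8 = floor(1180/8)*8 = 1176 B
Final fragment needs no 8-byte alignment: it can carry up to MTU - header = 1180 B
Non-final fragments needed = ceil((payload - 1180) / 1176) = ceil(2112/1176) = ceil(1.7959) = 2
Number of fragments = 2 + 1 = 3
Fragment sizes (data): 2 * 1176 B + 940 B (last, 940 <= 1180 OK)
Total bytes sent = payload + n_frags * header = 3292 + 3*20 = 3292 + 60 = 3352 B

3, 3352


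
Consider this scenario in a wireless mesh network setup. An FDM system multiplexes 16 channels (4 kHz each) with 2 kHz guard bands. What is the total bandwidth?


Given: 16 channels, 4 kHz each, guard = 2 kHz
Channel bandwidth = 16 * 4 = 64 kHz
Guard bands = 15 gaps * 2 kHz = 30 kHz
Total = 64 + 30 = 94 kHz

94


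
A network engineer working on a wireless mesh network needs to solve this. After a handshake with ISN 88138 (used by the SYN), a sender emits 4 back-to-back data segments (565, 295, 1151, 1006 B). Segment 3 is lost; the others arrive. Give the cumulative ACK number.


SYN uses sequence number 88138; first data byte = ISN + 1 = 88139.
Segment 1: SEQ = 88139, len = 565 B, covers [88139, 88703]
Segment 2: SEQ = 88704, len = 295 B, covers [88704, 88998]
Segment 3: SEQ = 88999, len = 1151 B, covers [88999, 90149] [LOST]
Segment 4: SEQ = 90150, len = 1006 B, covers [90150, 91155]
In-order data received: bytes [88139, 88998] (segments 1..2).
Segment 3 missing -> gap begins at byte 88999; later segments buffered out of order.
Cumulative ACK = next expected in-order byte = 88139 + 565 + 295 = 88999

88999


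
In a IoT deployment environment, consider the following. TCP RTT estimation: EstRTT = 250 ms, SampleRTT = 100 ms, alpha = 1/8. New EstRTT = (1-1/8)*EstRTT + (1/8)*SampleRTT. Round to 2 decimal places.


Given: EstRTT = 250 ms, SampleRTT = 100 ms, alpha = 1/8
New EstRTT = (1 - alpha) * EstRTT + alpha * SampleRTT
(7/8) * 250 = 218.75
(1/8) * 100 = 12.5
New EstRTT = 218.75 + 12.5 = 231.25 ms -> 231.25 ms (2 dp)

231.25


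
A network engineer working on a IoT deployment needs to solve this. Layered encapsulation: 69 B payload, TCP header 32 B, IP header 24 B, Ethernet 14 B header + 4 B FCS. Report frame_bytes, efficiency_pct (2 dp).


TCP segment = 69 + 32 = 101 B
IP packet = 101 + 24 = 125 B
Ethernet frame = 125 + 14 + 4 = 143 B
Efficiency = app / frame = 69 / 143 = 0.482517 = 48.2517% -> 48.25% (2 dp)

143, 48.25


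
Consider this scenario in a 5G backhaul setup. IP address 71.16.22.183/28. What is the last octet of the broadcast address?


Given: IP = 71.16.22.183, prefix = /28
Host bits = 32 - 28 = 4
Network last octet = 183 AND mask = 176
Host part size = 2^4 - 1 = 15
Broadcast last octet = 176 OR 15 = 191

191


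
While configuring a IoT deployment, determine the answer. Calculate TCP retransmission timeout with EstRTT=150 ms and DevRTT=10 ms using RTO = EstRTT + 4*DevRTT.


Given: EstRTT = 150 ms, DevRTT = 10 ms
Timeout = EstRTT + 4 * DevRTT
4 * DevRTT = 4 * 10 = 40
Timeout = 150 + 40 = 190 ms

190


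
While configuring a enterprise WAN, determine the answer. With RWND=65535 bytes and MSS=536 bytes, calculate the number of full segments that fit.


Given: RWND = 65535 bytes, MSS = 536 bytes
Full segments = floor(RWND / MSS)
Full segments = floor(65535 / 536)
Full segments = floor(122.2668) = 122

122


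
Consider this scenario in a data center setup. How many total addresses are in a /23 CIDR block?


Given: CIDR prefix /23
Host bits = 32 - 23 = 9
Total addresses = 2^9 = 512

512


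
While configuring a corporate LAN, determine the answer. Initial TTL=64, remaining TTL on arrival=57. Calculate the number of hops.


Given: initial TTL = 64, received TTL = 57
Hops = initial TTL - received TTL
Hops = 64 - 57 = 7

7


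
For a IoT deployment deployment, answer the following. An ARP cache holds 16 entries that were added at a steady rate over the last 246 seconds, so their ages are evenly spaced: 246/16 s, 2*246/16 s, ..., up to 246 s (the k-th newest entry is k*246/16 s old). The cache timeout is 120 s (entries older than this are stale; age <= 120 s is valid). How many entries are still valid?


Ages are k * 246/16 s for k = 1..16 (spacing = 15.3750 s).
Entry k is valid iff k * 246/16 <= 120 iff k <= 16 * 120 / 246 = 7.8049
n_valid = floor(7.8049) = 7
(n_stale = 16 - 7 = 9)

7


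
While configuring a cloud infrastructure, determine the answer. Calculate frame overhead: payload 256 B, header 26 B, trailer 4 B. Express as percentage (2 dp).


Given: payload = 256 B, header = 26 B, trailer = 4 B
Overhead bytes = header + trailer = 26 + 4 = 30
Total frame = payload + overhead = 256 + 30 = 286
Overhead % = 30 / 286 * 100 = 10.4895% -> 10.49% (2 dp)

10.49


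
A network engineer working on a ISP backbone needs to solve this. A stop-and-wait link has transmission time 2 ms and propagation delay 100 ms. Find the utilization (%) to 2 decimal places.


Given: Ttrans = 2 ms, Tprop = 100 ms
RTT = 2 * Tprop = 2 * 100 = 200 ms
U = Ttrans / (Ttrans + RTT)
U = 2 / (2 + 200)
U = 2 / 202 = 0.009901
U% = 0.99%

0.99


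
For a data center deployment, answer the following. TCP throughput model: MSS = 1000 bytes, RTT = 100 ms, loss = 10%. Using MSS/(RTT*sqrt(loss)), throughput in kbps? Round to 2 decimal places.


Given: MSS = 1000 bytes, RTT = 100 ms, loss = 10%
RTT in seconds = 100 / 1000 = 0.1
Loss rate = 10% = 0.1
sqrt(loss) = sqrt(0.1) = 0.316227766017
Throughput (bytes/s) = 1000 / (0.1 * 0.316227766017) = 31622.7766
Throughput (kbps) = 31622.7766 * 8 / 1000 = 252.982213 -> 252.98 kbps (2 dp)

252.98


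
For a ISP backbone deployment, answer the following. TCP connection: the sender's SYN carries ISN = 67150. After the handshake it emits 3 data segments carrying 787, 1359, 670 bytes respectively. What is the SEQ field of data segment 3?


The SYN occupies sequence number ISN = 67150, so the first data byte is ISN + 1 = 67151.
SEQ of data segment i = (ISN + 1) + sum of payload sizes of segments 1..i-1.
Segment 1: SEQ = 67151, payload = 787 bytes
Segment 2: SEQ = 67938, payload = 1359 bytes
Segment 3: SEQ = 69297, payload = 670 bytes
SEQ of segment 3 = 67151 + 787 + 1359 = 69297

69297


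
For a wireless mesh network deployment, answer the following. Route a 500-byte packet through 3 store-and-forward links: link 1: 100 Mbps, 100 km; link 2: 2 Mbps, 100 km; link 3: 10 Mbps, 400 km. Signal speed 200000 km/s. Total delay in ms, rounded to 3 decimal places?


Packet = 500 bytes = 4000 bits. Store-and-forward: sum (t_trans + t_prop) per link.
Link 1: t_trans = 4000/(100*10^6) s = 0.0400 ms; t_prop = 100/200000 s = 0.5000 ms; subtotal = 0.5400 ms
Link 2: t_trans = 4000/(2*10^6) s = 2.0000 ms; t_prop = 100/200000 s = 0.5000 ms; subtotal = 2.5000 ms
Link 3: t_trans = 4000/(10*10^6) s = 0.4000 ms; t_prop = 400/200000 s = 2.0000 ms; subtotal = 2.4000 ms
End-to-end = 0.5400 + 2.5000 + 2.4000 = 5.4400 ms -> 5.440 ms (3 dp)

5.440


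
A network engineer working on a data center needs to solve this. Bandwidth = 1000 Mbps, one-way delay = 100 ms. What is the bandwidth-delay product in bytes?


Given: bandwidth = 1000 Mbps, delay = 100 ms
BDP in bits = 1000 * 10^6 * 100 / 1000
BDP in bits = 100000000
BDP in bytes = 100000000 / 8 = 12500000

12500000


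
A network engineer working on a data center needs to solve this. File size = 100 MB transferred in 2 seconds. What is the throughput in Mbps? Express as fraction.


Given: file = 100 MB, time = 2 s
File in Mb = 100 * 8 = 800 Mb
Throughput = 800 / 2 Mbps
Throughput = 400 Mbps

400


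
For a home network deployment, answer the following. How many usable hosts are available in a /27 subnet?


Given: subnet mask /27
Host bits = 32 - 27 = 5
Total addresses = 2^5 = 32
Usable hosts = 32 - 2 (network + broadcast) = 30

30


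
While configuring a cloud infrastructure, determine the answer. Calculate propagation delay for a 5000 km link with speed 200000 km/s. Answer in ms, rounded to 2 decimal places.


Given: distance = 5000 km, speed = 200000 km/s
Delay = distance / speed = 5000 / 200000 seconds
Delay in ms = 5000 * 1000 / 200000
Delay = 25.0000 ms
Rounded to 2 dp = 25.00 ms

25.00


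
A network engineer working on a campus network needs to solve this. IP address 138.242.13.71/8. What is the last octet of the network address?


Given: IP = 138.242.13.71, prefix = /8
Subnet mask = 255.0.0.0
Last octet of IP: 71
Last octet of mask: 0
Network last octet = 71 AND 0 = 0

0


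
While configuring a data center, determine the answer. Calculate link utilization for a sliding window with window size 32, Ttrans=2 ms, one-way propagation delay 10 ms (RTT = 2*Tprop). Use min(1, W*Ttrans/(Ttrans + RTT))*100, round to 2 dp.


Given: W = 32, Ttrans = 2 ms, RTT = 20 ms (= 2 * Tprop, Tprop = 10 ms)
Cycle time = Ttrans + RTT = 2 + 20 = 22 ms (first packet sent until its ACK returns)
W * Ttrans = 32 * 2 = 64 ms of sending per cycle
W * Ttrans / (Ttrans + RTT) = 64 / 22 = 2.909091
U = min(1, 2.909091) = 1.000000
U% = 100.00%

100.00


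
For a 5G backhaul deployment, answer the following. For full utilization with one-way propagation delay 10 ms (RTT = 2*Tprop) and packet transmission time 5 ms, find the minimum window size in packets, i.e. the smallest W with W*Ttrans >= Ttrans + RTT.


Given: Ttrans = 5 ms, RTT = 20 ms (= 2 * Tprop, Tprop = 10 ms)
Time until first ACK returns = Ttrans + RTT = 5 + 20 = 25 ms
Need W * Ttrans >= Ttrans + RTT  ->  W >= (Ttrans + RTT) / Ttrans
(Ttrans + RTT) / Ttrans = 25 / 5 = 5
W_min = ceil(5) = 5

5


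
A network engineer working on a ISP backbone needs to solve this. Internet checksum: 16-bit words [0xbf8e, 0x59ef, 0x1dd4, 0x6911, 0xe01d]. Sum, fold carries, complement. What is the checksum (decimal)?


Given words: [0xbf8e, 0x59ef, 0x1dd4, 0x6911, 0xe01d]
Step 1: Sum all words
Raw sum = 49038 + 23023 + 7636 + 26897 + 57373 = 163967
Step 2: Fold carry: (32895 + 2) = 32897
One's complement = ~32897 & 0xFFFF = 32638

32638


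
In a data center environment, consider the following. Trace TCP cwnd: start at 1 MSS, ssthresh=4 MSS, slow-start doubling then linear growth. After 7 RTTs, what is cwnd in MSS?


RTT 0: cwnd = 1 MSS (initial)
RTT 1: cwnd = 2 MSS (slow start, doubled)
RTT 2: cwnd = 4 MSS (slow start, doubled)
RTT 3: cwnd = 5 MSS (congestion avoidance, +1)
RTT 4: cwnd = 6 MSS (congestion avoidance, +1)
RTT 5: cwnd = 7 MSS (congestion avoidance, +1)
RTT 6: cwnd = 8 MSS (congestion avoidance, +1)
RTT 7: cwnd = 9 MSS (congestion avoidance, +1)

9


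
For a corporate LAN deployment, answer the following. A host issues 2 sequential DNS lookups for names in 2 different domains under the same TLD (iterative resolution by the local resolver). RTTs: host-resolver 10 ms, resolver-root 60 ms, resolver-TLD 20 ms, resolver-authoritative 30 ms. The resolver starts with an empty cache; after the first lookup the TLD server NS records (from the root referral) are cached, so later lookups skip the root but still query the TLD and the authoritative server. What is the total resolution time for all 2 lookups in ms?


Lookup 1 (cold cache): local + root + TLD + auth = 10 + 60 + 20 + 30 = 120 ms
Lookups 2..2 (TLD NS cached -> skip root; new domain -> still ask TLD and auth): local + TLD + auth = 10 + 20 + 30 = 60 ms each
Remaining 1 lookups: 1 * 60 = 60 ms
Total = 120 + 60 = 180 ms

180


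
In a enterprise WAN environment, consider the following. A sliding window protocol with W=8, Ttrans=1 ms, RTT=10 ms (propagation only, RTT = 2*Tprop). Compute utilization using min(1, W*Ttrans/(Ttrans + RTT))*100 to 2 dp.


Given: W = 8, Ttrans = 1 ms, RTT = 10 ms (= 2 * Tprop, Tprop = 5 ms)
Cycle time = Ttrans + RTT = 1 + 10 = 11 ms (first packet sent until its ACK returns)
W * Ttrans = 8 * 1 = 8 ms of sending per cycle
W * Ttrans / (Ttrans + RTT) = 8 / 11 = 0.727273
U = min(1, 0.727273) = 0.727273
U% = 72.73%

72.73


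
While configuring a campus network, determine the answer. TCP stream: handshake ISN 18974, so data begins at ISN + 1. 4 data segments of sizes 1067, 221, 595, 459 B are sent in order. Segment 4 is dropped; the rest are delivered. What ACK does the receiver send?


SYN uses sequence number 18974; first data byte = ISN + 1 = 18975.
Segment 1: SEQ = 18975, len = 1067 B, covers [18975, 20041]
Segment 2: SEQ = 20042, len = 221 B, covers [20042, 20262]
Segment 3: SEQ = 20263, len = 595 B, covers [20263, 20857]
Segment 4: SEQ = 20858, len = 459 B, covers [20858, 21316] [LOST]
In-order data received: bytes [18975, 20857] (segments 1..3).
Segment 4 missing -> gap begins at byte 20858.
Cumulative ACK = next expected in-order byte = 18975 + 1067 + 221 + 595 = 20858

20858


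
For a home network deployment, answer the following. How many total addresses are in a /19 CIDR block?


Given: CIDR prefix /19
Host bits = 32 - 19 = 13
Total addresses = 2^13 = 8192

8192


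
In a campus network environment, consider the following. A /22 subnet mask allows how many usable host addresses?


Given: subnet mask /22
Host bits = 32 - 22 = 10
Total addresses = 2^10 = 1024
Usable hosts = 1024 - 2 (network + broadcast) = 1022

1022


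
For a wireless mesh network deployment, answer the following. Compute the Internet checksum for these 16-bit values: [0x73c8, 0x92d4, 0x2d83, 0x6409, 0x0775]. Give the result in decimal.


Given words: [0x73c8, 0x92d4, 0x2d83, 0x6409, 0x0775]
Step 1: Sum all words
Raw sum = 29640 + 37588 + 11651 + 25609 + 1909 = 106397
Step 2: Fold carry: (40861 + 1) = 40862
One's complement = ~40862 & 0xFFFF = 24673

24673


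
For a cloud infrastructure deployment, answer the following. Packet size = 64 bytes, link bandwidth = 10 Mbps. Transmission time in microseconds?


Given: packet = 64 bytes, bandwidth = 10 Mbps
Packet in bits = 64 * 8 = 512 bits
Bandwidth = 10 * 10^6 = 10000000 bps
Time = 512 / 10000000 seconds
Time in us = 512 * 10^6 / 10000000 = 51.2

51.2


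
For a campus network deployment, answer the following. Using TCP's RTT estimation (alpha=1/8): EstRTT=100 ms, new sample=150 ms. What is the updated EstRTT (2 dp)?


Given: EstRTT = 100 ms, SampleRTT = 150 ms, alpha = 1/8
New EstRTT = (1 - alpha) * EstRTT + alpha * SampleRTT
(7/8) * 100 = 87.5
(1/8) * 150 = 18.75
New EstRTT = 87.5 + 18.75 = 106.25 ms -> 106.25 ms (2 dp)

106.25


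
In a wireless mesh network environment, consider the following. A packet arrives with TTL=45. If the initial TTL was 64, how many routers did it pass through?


Given: initial TTL = 64, received TTL = 45
Hops = initial TTL - received TTL
Hops = 64 - 45 = 19

19


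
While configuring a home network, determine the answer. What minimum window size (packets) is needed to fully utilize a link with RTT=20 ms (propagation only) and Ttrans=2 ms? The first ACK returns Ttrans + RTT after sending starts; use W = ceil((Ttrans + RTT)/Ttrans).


Given: Ttrans = 2 ms, RTT = 20 ms (= 2 * Tprop, Tprop = 10 ms)
Time until first ACK returns = Ttrans + RTT = 2 + 20 = 22 ms
Need W * Ttrans >= Ttrans + RTT  ->  W >= (Ttrans + RTT) / Ttrans
(Ttrans + RTT) / Ttrans = 22 / 2 = 11
W_min = ceil(11) = 11

11


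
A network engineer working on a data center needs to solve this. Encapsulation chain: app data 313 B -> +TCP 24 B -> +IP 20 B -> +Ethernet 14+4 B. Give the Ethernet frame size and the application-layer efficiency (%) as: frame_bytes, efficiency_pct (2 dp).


TCP segment = 313 + 24 = 337 B
IP packet = 337 + 20 = 357 B
Ethernet frame = 357 + 14 + 4 = 375 B
Efficiency = app / frame = 313 / 375 = 0.834667 = 83.4667% -> 83.47% (2 dp)

375, 83.47


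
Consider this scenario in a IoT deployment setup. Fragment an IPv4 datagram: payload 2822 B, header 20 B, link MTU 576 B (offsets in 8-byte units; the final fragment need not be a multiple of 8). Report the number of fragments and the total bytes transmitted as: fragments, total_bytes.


Max data per non-final fragment = floor((MTU - header)/8)*8 = floor((576 - 20)/8)*8 = floor(556/8)*8 = 552 B
Final fragment needs no 8-byte alignment: it can carry up to MTU - header = 556 B
Non-final fragments needed = ceil((payload - 556) / 552) = ceil(2266/552) = ceil(4.1051) = 5
Number of fragments = 5 + 1 = 6
Fragment sizes (data): 5 * 552 B + 62 B (last, 62 <= 556 OK)
Total bytes sent = payload + n_frags * header = 2822 + 6*20 = 2822 + 120 = 2942 B

6, 2942


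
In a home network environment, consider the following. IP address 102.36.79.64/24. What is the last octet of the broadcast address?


Given: IP = 102.36.79.64, prefix = /24
Host bits = 32 - 24 = 8
Network last octet = 64 AND mask = 0
Host part size = 2^8 - 1 = 255
Broadcast last octet = 0 OR 255 = 255

255


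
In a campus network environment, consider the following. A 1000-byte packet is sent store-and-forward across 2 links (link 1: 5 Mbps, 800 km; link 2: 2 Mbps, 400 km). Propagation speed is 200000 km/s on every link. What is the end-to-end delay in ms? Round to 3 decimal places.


Packet = 1000 bytes = 8000 bits. Store-and-forward: sum (t_trans + t_prop) per link.
Link 1: t_trans = 8000/(5*10^6) s = 1.6000 ms; t_prop = 800/200000 s = 4.0000 ms; subtotal = 5.6000 ms
Link 2: t_trans = 8000/(2*10^6) s = 4.0000 ms; t_prop = 400/200000 s = 2.0000 ms; subtotal = 6.0000 ms
End-to-end = 5.6000 + 6.0000 = 11.6000 ms -> 11.600 ms (3 dp)

11.600


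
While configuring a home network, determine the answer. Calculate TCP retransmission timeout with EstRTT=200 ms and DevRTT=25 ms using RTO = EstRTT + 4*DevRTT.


Given: EstRTT = 200 ms, DevRTT = 25 ms
Timeout = EstRTT + 4 * DevRTT
4 * DevRTT = 4 * 25 = 100
Timeout = 200 + 100 = 300 ms

300


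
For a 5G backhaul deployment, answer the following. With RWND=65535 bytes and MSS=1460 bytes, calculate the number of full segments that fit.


Given: RWND = 65535 bytes, MSS = 1460 bytes
Full segments = floor(RWND / MSS)
Full segments = floor(65535 / 1460)
Full segments = floor(44.887) = 44

44


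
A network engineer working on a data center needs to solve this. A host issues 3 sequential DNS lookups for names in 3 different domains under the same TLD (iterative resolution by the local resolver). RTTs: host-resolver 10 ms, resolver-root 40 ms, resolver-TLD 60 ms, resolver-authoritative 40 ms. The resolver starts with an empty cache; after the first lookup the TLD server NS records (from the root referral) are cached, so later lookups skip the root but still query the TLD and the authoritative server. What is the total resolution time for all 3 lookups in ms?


Lookup 1 (cold cache): local + root + TLD + auth = 10 + 40 + 60 + 40 = 150 ms
Lookups 2..3 (TLD NS cached -> skip root; new domain -> still ask TLD and auth): local + TLD + auth = 10 + 60 + 40 = 110 ms each
Remaining 2 lookups: 2 * 110 = 220 ms
Total = 150 + 220 = 370 ms

370


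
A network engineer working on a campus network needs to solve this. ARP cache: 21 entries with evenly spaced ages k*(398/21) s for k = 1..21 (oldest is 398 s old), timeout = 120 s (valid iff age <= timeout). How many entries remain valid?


Ages are k * 398/21 s for k = 1..21 (spacing = 18.9524 s).
Entry k is valid iff k * 398/21 <= 120 iff k <= 21 * 120 / 398 = 6.3317
n_valid = floor(6.3317) = 6
(n_stale = 21 - 6 = 15)

6


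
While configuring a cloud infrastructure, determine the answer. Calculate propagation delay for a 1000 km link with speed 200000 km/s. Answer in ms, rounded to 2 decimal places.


Given: distance = 1000 km, speed = 200000 km/s
Delay = distance / speed = 1000 / 200000 seconds
Delay in ms = 1000 * 1000 / 200000
Delay = 5.0000 ms
Rounded to 2 dp = 5.00 ms

5.00


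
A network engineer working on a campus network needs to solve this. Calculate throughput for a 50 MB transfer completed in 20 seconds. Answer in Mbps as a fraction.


Given: file = 50 MB, time = 20 s
File in Mb = 50 * 8 = 400 Mb
Throughput = 400 / 20 Mbps
Throughput = 20 Mbps

20


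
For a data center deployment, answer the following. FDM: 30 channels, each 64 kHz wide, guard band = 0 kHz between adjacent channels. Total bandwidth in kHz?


Given: 30 channels, 64 kHz each, guard = 0 kHz
Channel bandwidth = 30 * 64 = 1920 kHz
Guard bands = 29 gaps * 0 kHz = 0 kHz
Total = 1920 + 0 = 1920 kHz

1920


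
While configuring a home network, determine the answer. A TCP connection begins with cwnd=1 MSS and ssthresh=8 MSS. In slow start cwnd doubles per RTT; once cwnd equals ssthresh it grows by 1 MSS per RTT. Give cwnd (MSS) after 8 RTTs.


RTT 0: cwnd = 1 MSS (initial)
RTT 1: cwnd = 2 MSS (slow start, doubled)
RTT 2: cwnd = 4 MSS (slow start, doubled)
RTT 3: cwnd = 8 MSS (slow start, doubled)
RTT 4: cwnd = 9 MSS (congestion avoidance, +1)
RTT 5: cwnd = 10 MSS (congestion avoidance, +1)
RTT 6: cwnd = 11 MSS (congestion avoidance, +1)
RTT 7: cwnd = 12 MSS (congestion avoidance, +1)
RTT 8: cwnd = 13 MSS (congestion avoidance, +1)

13


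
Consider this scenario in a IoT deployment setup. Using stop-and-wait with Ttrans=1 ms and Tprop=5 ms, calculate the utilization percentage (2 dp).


Given: Ttrans = 1 ms, Tprop = 5 ms
RTT = 2 * Tprop = 2 * 5 = 10 ms
U = Ttrans / (Ttrans + RTT)
U = 1 / (1 + 10)
U = 1 / 11 = 0.090909
U% = 9.09%

9.09


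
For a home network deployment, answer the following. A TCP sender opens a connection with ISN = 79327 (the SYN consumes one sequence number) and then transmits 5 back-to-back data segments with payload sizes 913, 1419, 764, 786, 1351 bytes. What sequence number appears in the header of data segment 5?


The SYN occupies sequence number ISN = 79327, so the first data byte is ISN + 1 = 79328.
SEQ of data segment i = (ISN + 1) + sum of payload sizes of segments 1..i-1.
Segment 1: SEQ = 79328, payload = 913 bytes
Segment 2: SEQ = 80241, payload = 1419 bytes
Segment 3: SEQ = 81660, payload = 764 bytes
Segment 4: SEQ = 82424, payload = 786 bytes
Segment 5: SEQ = 83210, payload = 1351 bytes
SEQ of segment 5 = 79328 + 913 + 1419 + 764 + 786 = 83210

83210


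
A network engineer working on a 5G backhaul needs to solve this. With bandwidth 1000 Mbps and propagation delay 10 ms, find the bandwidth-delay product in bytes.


Given: bandwidth = 1000 Mbps, delay = 10 ms
BDP in bits = 1000 * 10^6 * 10 / 1000
BDP in bits = 10000000
BDP in bytes = 10000000 / 8 = 1250000

1250000


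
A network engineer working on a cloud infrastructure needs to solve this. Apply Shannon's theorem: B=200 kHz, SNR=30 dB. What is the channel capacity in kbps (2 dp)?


Given: B = 200 kHz, SNR = 30 dB
SNR linear = 10^(30/10) = 1000
1 + SNR = 1001
log2(1001) = 9.9672262588
C = 200 * 1000 * 9.9672262588 = 1993445.2518 bps
C = 1993.445252 kbps -> 1993.45 kbps (2 dp)

1993.45


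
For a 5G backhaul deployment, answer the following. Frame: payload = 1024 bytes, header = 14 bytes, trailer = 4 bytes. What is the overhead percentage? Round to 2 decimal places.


Given: payload = 1024 B, header = 14 B, trailer = 4 B
Overhead bytes = header + trailer = 14 + 4 = 18
Total frame = payload + overhead = 1024 + 18 = 1042
Overhead % = 18 / 1042 * 100 = 1.7274% -> 1.73% (2 dp)

1.73


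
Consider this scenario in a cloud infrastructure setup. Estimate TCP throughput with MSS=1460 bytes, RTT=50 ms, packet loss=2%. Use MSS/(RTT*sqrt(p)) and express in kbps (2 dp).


Given: MSS = 1460 bytes, RTT = 50 ms, loss = 2%
RTT in seconds = 50 / 1000 = 0.05
Loss rate = 2% = 0.02
sqrt(loss) = sqrt(0.02) = 0.141421356237
Throughput (bytes/s) = 1460 / (0.05 * 0.141421356237) = 206475.1801
Throughput (kbps) = 206475.1801 * 8 / 1000 = 1651.801441 -> 1651.80 kbps (2 dp)

1651.80


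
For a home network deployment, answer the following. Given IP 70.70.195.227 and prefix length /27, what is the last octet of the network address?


Given: IP = 70.70.195.227, prefix = /27
Subnet mask = 255.255.255.224
Last octet of IP: 227
Last octet of mask: 224
Network last octet = 227 AND 224 = 224

224


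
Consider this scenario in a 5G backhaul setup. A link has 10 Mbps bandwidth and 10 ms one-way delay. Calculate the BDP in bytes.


Given: bandwidth = 10 Mbps, delay = 10 ms
BDP in bits = 10 * 10^6 * 10 / 1000
BDP in bits = 100000
BDP in bytes = 100000 / 8 = 12500

12500


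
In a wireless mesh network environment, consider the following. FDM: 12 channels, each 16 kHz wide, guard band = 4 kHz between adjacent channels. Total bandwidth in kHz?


Given: 12 channels, 16 kHz each, guard = 4 kHz
Channel bandwidth = 12 * 16 = 192 kHz
Guard bands = 11 gaps * 4 kHz = 44 kHz
Total = 192 + 44 = 236 kHz

236


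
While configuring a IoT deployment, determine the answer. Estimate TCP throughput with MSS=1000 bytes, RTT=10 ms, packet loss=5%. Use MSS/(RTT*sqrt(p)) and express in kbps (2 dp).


Given: MSS = 1000 bytes, RTT = 10 ms, loss = 5%
RTT in seconds = 10 / 1000 = 0.01
Loss rate = 5% = 0.05
sqrt(loss) = sqrt(0.05) = 0.223606797750
Throughput (bytes/s) = 1000 / (0.01 * 0.223606797750) = 447213.5955
Throughput (kbps) = 447213.5955 * 8 / 1000 = 3577.708764 -> 3577.71 kbps (2 dp)

3577.71


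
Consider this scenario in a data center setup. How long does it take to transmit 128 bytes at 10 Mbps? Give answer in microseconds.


Given: packet = 128 bytes, bandwidth = 10 Mbps
Packet in bits = 128 * 8 = 1024 bits
Bandwidth = 10 * 10^6 = 10000000 bps
Time = 1024 / 10000000 seconds
Time in us = 1024 * 10^6 / 10000000 = 102.4

102.4


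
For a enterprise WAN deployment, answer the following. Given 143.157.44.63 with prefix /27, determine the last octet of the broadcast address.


Given: IP = 143.157.44.63, prefix = /27
Host bits = 32 - 27 = 5
Network last octet = 63 AND mask = 32
Host part size = 2^5 - 1 = 31
Broadcast last octet = 32 OR 31 = 63

63


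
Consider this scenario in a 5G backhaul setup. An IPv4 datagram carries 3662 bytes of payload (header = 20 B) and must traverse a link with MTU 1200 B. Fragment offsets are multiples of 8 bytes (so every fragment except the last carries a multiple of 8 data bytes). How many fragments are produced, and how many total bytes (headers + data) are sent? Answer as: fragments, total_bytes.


Max data per non-final fragment = floor((MTU - header)/8)*8 = floor((1200 - 20)/8)*8 = floor(1180/8)*8 = 1176 B
Final fragment needs no 8-byte alignment: it can carry up to MTU - header = 1180 B
Non-final fragments needed = ceil((payload - 1180) / 1176) = ceil(2482/1176) = ceil(2.1105) = 3
Number of fragments = 3 + 1 = 4
Fragment sizes (data): 3 * 1176 B + 134 B (last, 134 <= 1180 OK)
Total bytes sent = payload + n_frags * header = 3662 + 4*20 = 3662 + 80 = 3742 B

4, 3742


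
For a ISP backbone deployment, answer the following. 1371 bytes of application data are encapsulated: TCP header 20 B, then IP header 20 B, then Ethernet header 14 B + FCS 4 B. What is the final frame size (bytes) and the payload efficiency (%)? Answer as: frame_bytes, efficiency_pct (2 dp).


TCP segment = 1371 + 20 = 1391 B
IP packet = 1391 + 20 = 1411 B
Ethernet frame = 1411 + 14 + 4 = 1429 B
Efficiency = app / frame = 1371 / 1429 = 0.959412 = 95.9412% -> 95.94% (2 dp)

1429, 95.94


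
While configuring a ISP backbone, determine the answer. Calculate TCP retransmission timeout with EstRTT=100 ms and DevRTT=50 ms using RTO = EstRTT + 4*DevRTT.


Given: EstRTT = 100 ms, DevRTT = 50 ms
Timeout = EstRTT + 4 * DevRTT
4 * DevRTT = 4 * 50 = 200
Timeout = 100 + 200 = 300 ms

300


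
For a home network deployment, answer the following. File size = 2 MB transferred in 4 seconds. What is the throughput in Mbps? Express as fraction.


Given: file = 2 MB, time = 4 s
File in Mb = 2 * 8 = 16 Mb
Throughput = 16 / 4 Mbps
Throughput = 4 Mbps

4


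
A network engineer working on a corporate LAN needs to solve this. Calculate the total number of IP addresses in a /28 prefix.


Given: CIDR prefix /28
Host bits = 32 - 28 = 4
Total addresses = 2^4 = 16

16


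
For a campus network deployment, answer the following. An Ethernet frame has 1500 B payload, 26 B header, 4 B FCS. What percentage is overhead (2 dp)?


Given: payload = 1500 B, header = 26 B, trailer = 4 B
Overhead bytes = header + trailer = 26 + 4 = 30
Total frame = payload + overhead = 1500 + 30 = 1530
Overhead % = 30 / 1530 * 100 = 1.9608% -> 1.96% (2 dp)

1.96


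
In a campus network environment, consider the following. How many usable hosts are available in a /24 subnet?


Given: subnet mask /24
Host bits = 32 - 24 = 8
Total addresses = 2^8 = 256
Usable hosts = 256 - 2 (network + broadcast) = 254

254


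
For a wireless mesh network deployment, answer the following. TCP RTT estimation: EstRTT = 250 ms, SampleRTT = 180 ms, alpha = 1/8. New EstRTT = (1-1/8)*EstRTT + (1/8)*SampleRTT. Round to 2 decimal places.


Given: EstRTT = 250 ms, SampleRTT = 180 ms, alpha = 1/8
New EstRTT = (1 - alpha) * EstRTT + alpha * SampleRTT
(7/8) * 250 = 218.75
(1/8) * 180 = 22.5
New EstRTT = 218.75 + 22.5 = 241.25 ms -> 241.25 ms (2 dp)

241.25


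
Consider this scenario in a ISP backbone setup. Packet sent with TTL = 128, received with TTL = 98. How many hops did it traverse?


Given: initial TTL = 128, received TTL = 98
Hops = initial TTL - received TTL
Hops = 128 - 98 = 30

30


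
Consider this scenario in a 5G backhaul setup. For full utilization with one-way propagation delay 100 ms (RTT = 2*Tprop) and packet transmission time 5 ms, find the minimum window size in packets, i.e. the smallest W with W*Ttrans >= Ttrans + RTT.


Given: Ttrans = 5 ms, RTT = 200 ms (= 2 * Tprop, Tprop = 100 ms)
Time until first ACK returns = Ttrans + RTT = 5 + 200 = 205 ms
Need W * Ttrans >= Ttrans + RTT  ->  W >= (Ttrans + RTT) / Ttrans
(Ttrans + RTT) / Ttrans = 205 / 5 = 41
W_min = ceil(41) = 41

41


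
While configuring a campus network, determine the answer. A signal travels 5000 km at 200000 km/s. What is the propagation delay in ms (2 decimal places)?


Given: distance = 5000 km, speed = 200000 km/s
Delay = distance / speed = 5000 / 200000 seconds
Delay in ms = 5000 * 1000 / 200000
Delay = 25.0000 ms
Rounded to 2 dp = 25.00 ms

25.00


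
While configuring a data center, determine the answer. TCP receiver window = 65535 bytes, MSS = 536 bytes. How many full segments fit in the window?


Given: RWND = 65535 bytes, MSS = 536 bytes
Full segments = floor(RWND / MSS)
Full segments = floor(65535 / 536)
Full segments = floor(122.2668) = 122

122


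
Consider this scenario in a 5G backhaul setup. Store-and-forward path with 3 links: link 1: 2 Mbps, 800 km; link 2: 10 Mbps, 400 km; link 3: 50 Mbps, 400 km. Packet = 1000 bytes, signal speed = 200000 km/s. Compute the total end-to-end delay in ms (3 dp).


Packet = 1000 bytes = 8000 bits. Store-and-forward: sum (t_trans + t_prop) per link.
Link 1: t_trans = 8000/(2*10^6) s = 4.0000 ms; t_prop = 800/200000 s = 4.0000 ms; subtotal = 8.0000 ms
Link 2: t_trans = 8000/(10*10^6) s = 0.8000 ms; t_prop = 400/200000 s = 2.0000 ms; subtotal = 2.8000 ms
Link 3: t_trans = 8000/(50*10^6) s = 0.1600 ms; t_prop = 400/200000 s = 2.0000 ms; subtotal = 2.1600 ms
End-to-end = 8.0000 + 2.8000 + 2.1600 = 12.9600 ms -> 12.960 ms (3 dp)

12.960
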